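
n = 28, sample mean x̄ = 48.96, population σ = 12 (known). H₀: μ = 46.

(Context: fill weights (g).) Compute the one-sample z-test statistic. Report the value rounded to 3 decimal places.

SE = σ/√n = 12/√28 = 2.2678
z = (x̄−μ₀)/SE = (48.96−46)/2.2678 = 1.3052

test statistic = 1.305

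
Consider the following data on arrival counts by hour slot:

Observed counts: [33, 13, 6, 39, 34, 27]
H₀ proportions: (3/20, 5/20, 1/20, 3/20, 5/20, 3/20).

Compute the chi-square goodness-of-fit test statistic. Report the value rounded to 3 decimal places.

test statistic = 34.053

n = 152; E_i = n·p_i = [22.80, 38.00, 7.60, 22.80, 38.00, 22.80]
χ² = (33−22.80)²/22.80 + (13−38.00)²/38.00 + (6−7.60)²/7.60 + (39−22.80)²/22.80 + (34−38.00)²/38.00 + (27−22.80)²/22.80 = 34.0526
df = 5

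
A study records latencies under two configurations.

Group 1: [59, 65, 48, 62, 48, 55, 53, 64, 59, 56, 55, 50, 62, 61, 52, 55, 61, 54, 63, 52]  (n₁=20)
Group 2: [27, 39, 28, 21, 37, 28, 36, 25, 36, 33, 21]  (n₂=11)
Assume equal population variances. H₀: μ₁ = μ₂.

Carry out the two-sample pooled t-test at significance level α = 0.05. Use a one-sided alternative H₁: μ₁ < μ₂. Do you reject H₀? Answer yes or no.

reject H₀: no

x̄₁=56.700, s₁=5.312, n₁=20
x̄₂=30.091, s₂=6.441, n₂=11
s_p² = [19·5.312² + 10·6.441²]/29 = 32.7969
SE = √(s_p²·(1/20+1/11)) = 2.1497
t = (56.700−30.091)/2.1497 = 12.3778
df = 29
p-value (one-sided, H₁ less) = 1.00000
At α=0.05: p ≥ α → fail to reject H₀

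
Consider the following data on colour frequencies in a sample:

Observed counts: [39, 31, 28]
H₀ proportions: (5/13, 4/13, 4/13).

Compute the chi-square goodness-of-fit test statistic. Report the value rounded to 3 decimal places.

test statistic = 0.223

n = 98; E_i = n·p_i = [37.69, 30.15, 30.15]
χ² = (39−37.69)²/37.69 + (31−30.15)²/30.15 + (28−30.15)²/30.15 = 0.2230
df = 2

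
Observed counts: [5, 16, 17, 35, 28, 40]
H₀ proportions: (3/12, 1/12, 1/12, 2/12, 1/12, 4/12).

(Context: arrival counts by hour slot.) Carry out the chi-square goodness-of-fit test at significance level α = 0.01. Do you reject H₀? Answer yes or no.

reject H₀: yes

n = 141; E_i = n·p_i = [35.25, 11.75, 11.75, 23.50, 11.75, 47.00]
χ² = (5−35.25)²/35.25 + (16−11.75)²/11.75 + (17−11.75)²/11.75 + (35−23.50)²/23.50 + (28−11.75)²/11.75 + (40−47.00)²/47.00 = 58.9858
df = 5
p-value (upper-tail) = 0.00000
At α=0.01: p < α → reject H₀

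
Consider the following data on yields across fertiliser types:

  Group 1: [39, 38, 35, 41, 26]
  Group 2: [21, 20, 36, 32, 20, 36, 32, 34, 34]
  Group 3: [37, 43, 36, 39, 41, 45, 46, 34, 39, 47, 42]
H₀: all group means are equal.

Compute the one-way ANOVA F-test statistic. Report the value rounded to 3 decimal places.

test statistic = 9.940

Group means [35.80, 29.44, 40.82], grand mean 35.720
SSB = Σnᵢ(x̄ᵢ−x̄)² = 640.381; SSW = ΣΣ(x−x̄ᵢ)² = 708.659
MSB = 640.381/2 = 320.1907; MSW = 708.659/22 = 32.2118
F = MSB/MSW = 9.9402
df = (2, 22)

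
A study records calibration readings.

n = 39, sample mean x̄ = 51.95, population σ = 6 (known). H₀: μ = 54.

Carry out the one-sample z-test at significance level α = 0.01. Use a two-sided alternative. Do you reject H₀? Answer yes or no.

SE = σ/√n = 6/√39 = 0.9608
z = (x̄−μ₀)/SE = (51.95−54)/0.9608 = -2.1337
p-value (two-sided) = 0.03287
At α=0.01: p ≥ α → fail to reject H₀

reject H₀: no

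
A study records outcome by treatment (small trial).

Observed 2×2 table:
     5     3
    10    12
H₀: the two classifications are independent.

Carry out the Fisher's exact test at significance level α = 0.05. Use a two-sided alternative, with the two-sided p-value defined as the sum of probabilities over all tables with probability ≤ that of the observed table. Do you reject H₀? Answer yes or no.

reject H₀: no

Margins: r₁=8, r₂=22, c₁=15, c₂=15, n=30
p_obs = C(8,5)·C(22,10)/C(30,15); sum pmf over tables with pmf ≤ p_obs
p-value (two-sided) = 0.68166
At α=0.05: p ≥ α → fail to reject H₀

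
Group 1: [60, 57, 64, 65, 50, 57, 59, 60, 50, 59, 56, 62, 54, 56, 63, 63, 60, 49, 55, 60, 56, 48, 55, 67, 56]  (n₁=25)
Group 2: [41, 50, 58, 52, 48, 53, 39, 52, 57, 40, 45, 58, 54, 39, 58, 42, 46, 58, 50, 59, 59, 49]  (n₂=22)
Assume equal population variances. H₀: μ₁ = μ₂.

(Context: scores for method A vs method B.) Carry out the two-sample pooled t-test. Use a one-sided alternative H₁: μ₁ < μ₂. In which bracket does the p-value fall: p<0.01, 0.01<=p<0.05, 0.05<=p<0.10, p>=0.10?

p-value bracket: p>=0.10

x̄₁=57.640, s₁=5.032, n₁=25
x̄₂=50.318, s₂=7.006, n₂=22
s_p² = [24·5.032² + 21·7.006²]/45 = 36.4118
SE = √(s_p²·(1/25+1/22)) = 1.7640
t = (57.640−50.318)/1.7640 = 4.1508
df = 45
p-value (one-sided, H₁ less) = 0.99993
→ bracket: p>=0.10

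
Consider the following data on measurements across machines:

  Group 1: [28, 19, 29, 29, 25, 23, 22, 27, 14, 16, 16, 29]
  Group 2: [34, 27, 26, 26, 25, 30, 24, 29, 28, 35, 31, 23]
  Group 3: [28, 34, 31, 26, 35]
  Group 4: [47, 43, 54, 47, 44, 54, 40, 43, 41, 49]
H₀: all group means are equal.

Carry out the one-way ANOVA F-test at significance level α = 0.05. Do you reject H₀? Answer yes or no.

reject H₀: yes

Group means [23.08, 28.17, 30.80, 46.20], grand mean 31.564
SSB = Σnᵢ(x̄ᵢ−x̄)² = 3146.606; SSW = ΣΣ(x−x̄ᵢ)² = 786.983
MSB = 3146.606/3 = 1048.8688; MSW = 786.983/35 = 22.4852
F = MSB/MSW = 46.6470
df = (3, 35)
p-value (upper-tail) = 0.00000
At α=0.05: p < α → reject H₀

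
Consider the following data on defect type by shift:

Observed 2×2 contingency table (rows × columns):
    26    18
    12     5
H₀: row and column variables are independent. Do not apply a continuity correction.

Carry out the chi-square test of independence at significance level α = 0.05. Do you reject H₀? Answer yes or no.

reject H₀: no

Row totals [44, 17], col totals [38, 23], n=61
χ² = (26−27.41)²/27.41 + (18−16.59)²/16.59 + (12−10.59)²/10.59 + (5−6.41)²/6.41 = 0.6901
df = 1
p-value (upper-tail) = 0.40613
At α=0.05: p ≥ α → fail to reject H₀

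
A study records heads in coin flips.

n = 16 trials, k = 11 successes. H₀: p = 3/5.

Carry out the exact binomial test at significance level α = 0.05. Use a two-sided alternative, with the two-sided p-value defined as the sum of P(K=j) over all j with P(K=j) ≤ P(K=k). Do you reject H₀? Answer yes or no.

Exact binomial: n=16, k=11, p₀=3/5=0.6000
P(X=j) = C(n,j)·p₀^j·(1−p₀)^(n−j); p = Σ P(X=j) over j with P(X=j) ≤ P(X=11)
p-value (two-sided) = 0.61278
At α=0.05: p ≥ α → fail to reject H₀

reject H₀: no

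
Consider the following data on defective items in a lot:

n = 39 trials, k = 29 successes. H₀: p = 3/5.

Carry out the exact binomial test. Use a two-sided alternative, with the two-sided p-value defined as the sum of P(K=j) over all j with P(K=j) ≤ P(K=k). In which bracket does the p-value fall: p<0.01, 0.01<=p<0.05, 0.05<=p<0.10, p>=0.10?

p-value bracket: 0.05<=p<0.10

Exact binomial: n=39, k=29, p₀=3/5=0.6000
P(X=j) = C(n,j)·p₀^j·(1−p₀)^(n−j); p = Σ P(X=j) over j with P(X=j) ≤ P(X=29)
p-value (two-sided) = 0.07307
→ bracket: 0.05<=p<0.10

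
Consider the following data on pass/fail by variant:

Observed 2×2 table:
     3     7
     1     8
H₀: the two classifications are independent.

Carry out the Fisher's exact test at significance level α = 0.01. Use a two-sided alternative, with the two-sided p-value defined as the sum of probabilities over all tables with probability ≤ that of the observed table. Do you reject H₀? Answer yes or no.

Margins: r₁=10, r₂=9, c₁=4, c₂=15, n=19
p_obs = C(10,3)·C(9,1)/C(19,4); sum pmf over tables with pmf ≤ p_obs
p-value (two-sided) = 0.58204
At α=0.01: p ≥ α → fail to reject H₀

reject H₀: no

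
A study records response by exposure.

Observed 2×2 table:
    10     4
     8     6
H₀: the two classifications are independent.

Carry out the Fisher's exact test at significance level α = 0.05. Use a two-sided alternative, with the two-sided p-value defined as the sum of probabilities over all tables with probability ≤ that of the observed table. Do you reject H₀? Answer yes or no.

Margins: r₁=14, r₂=14, c₁=18, c₂=10, n=28
p_obs = C(14,10)·C(14,8)/C(28,18); sum pmf over tables with pmf ≤ p_obs
p-value (two-sided) = 0.69458
At α=0.05: p ≥ α → fail to reject H₀

reject H₀: no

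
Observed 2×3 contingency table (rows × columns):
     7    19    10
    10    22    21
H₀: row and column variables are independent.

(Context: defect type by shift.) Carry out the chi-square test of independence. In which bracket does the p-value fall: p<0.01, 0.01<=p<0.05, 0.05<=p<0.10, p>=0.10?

Row totals [36, 53], col totals [17, 41, 31], n=89
χ² = (7−6.88)²/6.88 + (19−16.58)²/16.58 + (10−12.54)²/12.54 + (10−10.12)²/10.12 + (22−24.42)²/24.42 + (21−18.46)²/18.46 = 1.4582
df = 2
p-value (upper-tail) = 0.48235
→ bracket: p>=0.10

p-value bracket: p>=0.10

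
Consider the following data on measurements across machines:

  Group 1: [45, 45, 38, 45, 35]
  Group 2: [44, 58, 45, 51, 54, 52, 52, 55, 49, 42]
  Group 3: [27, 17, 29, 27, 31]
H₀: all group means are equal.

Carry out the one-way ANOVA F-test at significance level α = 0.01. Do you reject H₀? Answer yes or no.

reject H₀: yes

Group means [41.60, 50.20, 26.20], grand mean 42.050
SSB = Σnᵢ(x̄ᵢ−x̄)² = 1921.350; SSW = ΣΣ(x−x̄ᵢ)² = 447.600
MSB = 1921.350/2 = 960.6750; MSW = 447.600/17 = 26.3294
F = MSB/MSW = 36.4868
df = (2, 17)
p-value (upper-tail) = 0.00000
At α=0.01: p < α → reject H₀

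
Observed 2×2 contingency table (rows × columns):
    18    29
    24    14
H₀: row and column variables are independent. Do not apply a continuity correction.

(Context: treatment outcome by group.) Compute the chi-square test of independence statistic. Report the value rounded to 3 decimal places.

Row totals [47, 38], col totals [42, 43], n=85
χ² = (18−23.22)²/23.22 + (29−23.78)²/23.78 + (24−18.78)²/18.78 + (14−19.22)²/19.22 = 5.1950
df = 1

test statistic = 5.195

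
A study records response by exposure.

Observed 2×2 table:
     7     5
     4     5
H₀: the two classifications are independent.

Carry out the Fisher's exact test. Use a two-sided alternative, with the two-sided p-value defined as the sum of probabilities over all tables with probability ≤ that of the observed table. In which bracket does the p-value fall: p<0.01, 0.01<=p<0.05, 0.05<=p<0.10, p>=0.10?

Margins: r₁=12, r₂=9, c₁=11, c₂=10, n=21
p_obs = C(12,7)·C(9,4)/C(21,11); sum pmf over tables with pmf ≤ p_obs
p-value (two-sided) = 0.66992
→ bracket: p>=0.10

p-value bracket: p>=0.10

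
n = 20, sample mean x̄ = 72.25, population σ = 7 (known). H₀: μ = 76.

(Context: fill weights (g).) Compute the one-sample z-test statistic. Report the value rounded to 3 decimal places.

SE = σ/√n = 7/√20 = 1.5652
z = (x̄−μ₀)/SE = (72.25−76)/1.5652 = -2.3958

test statistic = -2.396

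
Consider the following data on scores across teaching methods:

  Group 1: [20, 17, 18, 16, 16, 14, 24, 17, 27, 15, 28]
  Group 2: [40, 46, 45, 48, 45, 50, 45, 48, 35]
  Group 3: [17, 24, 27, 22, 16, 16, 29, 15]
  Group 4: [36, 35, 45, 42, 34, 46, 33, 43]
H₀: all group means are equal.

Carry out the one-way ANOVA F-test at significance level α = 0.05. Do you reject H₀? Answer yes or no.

Group means [19.27, 44.67, 20.75, 39.25], grand mean 30.389
SSB = Σnᵢ(x̄ᵢ−x̄)² = 4565.374; SSW = ΣΣ(x−x̄ᵢ)² = 813.182
MSB = 4565.374/3 = 1521.7912; MSW = 813.182/32 = 25.4119
F = MSB/MSW = 59.8849
df = (3, 32)
p-value (upper-tail) = 0.00000
At α=0.05: p < α → reject H₀

reject H₀: yes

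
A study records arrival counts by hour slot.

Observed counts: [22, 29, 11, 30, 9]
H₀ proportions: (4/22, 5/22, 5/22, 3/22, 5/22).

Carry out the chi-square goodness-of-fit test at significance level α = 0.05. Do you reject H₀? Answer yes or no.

n = 101; E_i = n·p_i = [18.36, 22.95, 22.95, 13.77, 22.95]
χ² = (22−18.36)²/18.36 + (29−22.95)²/22.95 + (11−22.95)²/22.95 + (30−13.77)²/13.77 + (9−22.95)²/22.95 = 36.1406
df = 4
p-value (upper-tail) = 0.00000
At α=0.05: p < α → reject H₀

reject H₀: yes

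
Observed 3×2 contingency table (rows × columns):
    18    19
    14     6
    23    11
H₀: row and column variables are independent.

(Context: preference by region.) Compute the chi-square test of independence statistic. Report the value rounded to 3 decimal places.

Row totals [37, 20, 34], col totals [55, 36], n=91
χ² = (18−22.36)²/22.36 + (19−14.64)²/14.64 + (14−12.09)²/12.09 + (6−7.91)²/7.91 + (23−20.55)²/20.55 + (11−13.45)²/13.45 = 3.6546
df = 2

test statistic = 3.655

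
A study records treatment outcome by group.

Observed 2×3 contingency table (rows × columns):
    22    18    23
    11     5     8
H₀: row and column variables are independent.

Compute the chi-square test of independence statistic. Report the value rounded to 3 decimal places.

test statistic = 0.988

Row totals [63, 24], col totals [33, 23, 31], n=87
χ² = (22−23.90)²/23.90 + (18−16.66)²/16.66 + (23−22.45)²/22.45 + (11−9.10)²/9.10 + (5−6.34)²/6.34 + (8−8.55)²/8.55 = 0.9884
df = 2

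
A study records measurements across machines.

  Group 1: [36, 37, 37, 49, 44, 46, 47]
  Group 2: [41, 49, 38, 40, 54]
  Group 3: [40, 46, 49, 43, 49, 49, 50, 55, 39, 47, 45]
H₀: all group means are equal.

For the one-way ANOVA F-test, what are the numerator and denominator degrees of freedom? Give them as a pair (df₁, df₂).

k = 3 groups, N = 23 total
df = (k−1, N−k) = (3−1, 23−3) = (2, 20)

degrees of freedom = [2, 20]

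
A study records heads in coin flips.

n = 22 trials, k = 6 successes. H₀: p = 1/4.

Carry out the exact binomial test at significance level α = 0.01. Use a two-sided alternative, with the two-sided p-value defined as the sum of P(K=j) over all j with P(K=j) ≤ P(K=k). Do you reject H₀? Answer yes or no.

reject H₀: no

Exact binomial: n=22, k=6, p₀=1/4=0.2500
P(X=j) = C(n,j)·p₀^j·(1−p₀)^(n−j); p = Σ P(X=j) over j with P(X=j) ≤ P(X=6)
p-value (two-sided) = 0.80669
At α=0.01: p ≥ α → fail to reject H₀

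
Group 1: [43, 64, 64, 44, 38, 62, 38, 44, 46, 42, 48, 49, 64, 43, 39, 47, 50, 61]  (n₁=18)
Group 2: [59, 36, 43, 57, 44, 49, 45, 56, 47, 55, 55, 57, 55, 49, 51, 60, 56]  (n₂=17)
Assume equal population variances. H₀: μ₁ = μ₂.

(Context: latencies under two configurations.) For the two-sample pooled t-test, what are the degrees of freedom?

degrees of freedom = 33

df = n₁ + n₂ − 2 = 18 + 17 − 2 = 33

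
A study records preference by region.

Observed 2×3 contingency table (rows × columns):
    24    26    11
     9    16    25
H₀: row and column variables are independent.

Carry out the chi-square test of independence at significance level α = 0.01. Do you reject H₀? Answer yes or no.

Row totals [61, 50], col totals [33, 42, 36], n=111
χ² = (24−18.14)²/18.14 + (26−23.08)²/23.08 + (11−19.78)²/19.78 + (9−14.86)²/14.86 + (16−18.92)²/18.92 + (25−16.22)²/16.22 = 13.6879
df = 2
p-value (upper-tail) = 0.00107
At α=0.01: p < α → reject H₀

reject H₀: yes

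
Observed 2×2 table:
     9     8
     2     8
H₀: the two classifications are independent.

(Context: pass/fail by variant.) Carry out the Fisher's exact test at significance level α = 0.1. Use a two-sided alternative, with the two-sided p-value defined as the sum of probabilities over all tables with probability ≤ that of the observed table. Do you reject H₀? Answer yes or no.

Margins: r₁=17, r₂=10, c₁=11, c₂=16, n=27
p_obs = C(17,9)·C(10,2)/C(27,11); sum pmf over tables with pmf ≤ p_obs
p-value (two-sided) = 0.12413
At α=0.1: p ≥ α → fail to reject H₀

reject H₀: no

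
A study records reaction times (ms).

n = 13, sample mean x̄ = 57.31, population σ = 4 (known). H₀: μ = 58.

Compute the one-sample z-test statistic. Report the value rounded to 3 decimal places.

test statistic = -0.622

SE = σ/√n = 4/√13 = 1.1094
z = (x̄−μ₀)/SE = (57.31−58)/1.1094 = -0.6220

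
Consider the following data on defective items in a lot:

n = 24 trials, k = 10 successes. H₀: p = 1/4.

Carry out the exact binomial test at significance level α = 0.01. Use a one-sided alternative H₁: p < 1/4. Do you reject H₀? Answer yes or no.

reject H₀: no

Exact binomial: n=24, k=10, p₀=1/4=0.2500
P(X≤10) from Σ C(n,i)·p₀^i·(1−p₀)^(n−i)
p-value (one-sided, H₁ less) = 0.97866
At α=0.01: p ≥ α → fail to reject H₀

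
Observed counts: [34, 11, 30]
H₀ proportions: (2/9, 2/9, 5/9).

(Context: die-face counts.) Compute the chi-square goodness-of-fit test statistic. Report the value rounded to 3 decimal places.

n = 75; E_i = n·p_i = [16.67, 16.67, 41.67]
χ² = (34−16.67)²/16.67 + (11−16.67)²/16.67 + (30−41.67)²/41.67 = 23.2200
df = 2

test statistic = 23.220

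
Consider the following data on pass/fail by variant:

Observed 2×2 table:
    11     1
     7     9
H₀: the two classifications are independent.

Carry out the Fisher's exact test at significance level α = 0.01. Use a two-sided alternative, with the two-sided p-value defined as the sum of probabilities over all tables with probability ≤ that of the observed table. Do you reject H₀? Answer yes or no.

Margins: r₁=12, r₂=16, c₁=18, c₂=10, n=28
p_obs = C(12,11)·C(16,7)/C(28,18); sum pmf over tables with pmf ≤ p_obs
p-value (two-sided) = 0.01587
At α=0.01: p ≥ α → fail to reject H₀

reject H₀: no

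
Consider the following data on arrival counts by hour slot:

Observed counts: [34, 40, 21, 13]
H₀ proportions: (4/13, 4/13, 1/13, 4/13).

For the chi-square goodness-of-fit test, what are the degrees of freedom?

df = k − 1 = 4 − 1 = 3

degrees of freedom = 3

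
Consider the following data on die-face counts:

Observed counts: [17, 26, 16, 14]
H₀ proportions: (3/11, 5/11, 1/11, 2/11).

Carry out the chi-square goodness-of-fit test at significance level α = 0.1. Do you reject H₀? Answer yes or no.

n = 73; E_i = n·p_i = [19.91, 33.18, 6.64, 13.27]
χ² = (17−19.91)²/19.91 + (26−33.18)²/33.18 + (16−6.64)²/6.64 + (14−13.27)²/13.27 = 15.2311
df = 3
p-value (upper-tail) = 0.00163
At α=0.1: p < α → reject H₀

reject H₀: yes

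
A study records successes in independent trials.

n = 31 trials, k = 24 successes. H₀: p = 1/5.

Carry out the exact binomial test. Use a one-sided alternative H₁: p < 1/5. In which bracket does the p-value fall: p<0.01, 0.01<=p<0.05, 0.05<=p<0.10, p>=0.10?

Exact binomial: n=31, k=24, p₀=1/5=0.2000
P(X≤24) from Σ C(n,i)·p₀^i·(1−p₀)^(n−i)
p-value (one-sided, H₁ less) = 1.00000
→ bracket: p>=0.10

p-value bracket: p>=0.10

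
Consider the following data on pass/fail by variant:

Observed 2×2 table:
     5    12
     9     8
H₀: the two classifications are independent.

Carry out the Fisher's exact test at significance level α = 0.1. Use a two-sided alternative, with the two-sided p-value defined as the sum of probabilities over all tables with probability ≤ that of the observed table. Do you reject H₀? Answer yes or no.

reject H₀: no

Margins: r₁=17, r₂=17, c₁=14, c₂=20, n=34
p_obs = C(17,5)·C(17,9)/C(34,14); sum pmf over tables with pmf ≤ p_obs
p-value (two-sided) = 0.29600
At α=0.1: p ≥ α → fail to reject H₀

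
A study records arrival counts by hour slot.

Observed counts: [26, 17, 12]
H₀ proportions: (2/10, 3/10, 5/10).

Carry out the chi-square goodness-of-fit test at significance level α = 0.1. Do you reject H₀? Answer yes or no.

reject H₀: yes

n = 55; E_i = n·p_i = [11.00, 16.50, 27.50]
χ² = (26−11.00)²/11.00 + (17−16.50)²/16.50 + (12−27.50)²/27.50 = 29.2061
df = 2
p-value (upper-tail) = 0.00000
At α=0.1: p < α → reject H₀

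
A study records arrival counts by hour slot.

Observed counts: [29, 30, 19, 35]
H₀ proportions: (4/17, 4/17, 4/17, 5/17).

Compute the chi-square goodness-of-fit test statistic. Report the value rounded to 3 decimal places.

n = 113; E_i = n·p_i = [26.59, 26.59, 26.59, 33.24]
χ² = (29−26.59)²/26.59 + (30−26.59)²/26.59 + (19−26.59)²/26.59 + (35−33.24)²/33.24 = 2.9159
df = 3

test statistic = 2.916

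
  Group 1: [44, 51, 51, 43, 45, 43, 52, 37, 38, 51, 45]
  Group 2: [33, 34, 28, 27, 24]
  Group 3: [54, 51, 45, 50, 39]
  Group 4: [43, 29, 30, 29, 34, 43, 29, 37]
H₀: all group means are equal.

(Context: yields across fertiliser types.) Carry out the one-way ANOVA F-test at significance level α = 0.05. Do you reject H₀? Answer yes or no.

reject H₀: yes

Group means [45.45, 29.20, 47.80, 34.25], grand mean 39.966
SSB = Σnᵢ(x̄ᵢ−x̄)² = 1479.138; SSW = ΣΣ(x−x̄ᵢ)² = 747.827
MSB = 1479.138/3 = 493.0461; MSW = 747.827/25 = 29.9131
F = MSB/MSW = 16.4826
df = (3, 25)
p-value (upper-tail) = 0.00000
At α=0.05: p < α → reject H₀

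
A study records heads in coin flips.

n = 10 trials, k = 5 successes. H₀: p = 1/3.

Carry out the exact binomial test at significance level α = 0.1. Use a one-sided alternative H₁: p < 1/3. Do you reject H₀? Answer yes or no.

Exact binomial: n=10, k=5, p₀=1/3=0.3333
P(X≤5) from Σ C(n,i)·p₀^i·(1−p₀)^(n−i)
p-value (one-sided, H₁ less) = 0.92344
At α=0.1: p ≥ α → fail to reject H₀

reject H₀: no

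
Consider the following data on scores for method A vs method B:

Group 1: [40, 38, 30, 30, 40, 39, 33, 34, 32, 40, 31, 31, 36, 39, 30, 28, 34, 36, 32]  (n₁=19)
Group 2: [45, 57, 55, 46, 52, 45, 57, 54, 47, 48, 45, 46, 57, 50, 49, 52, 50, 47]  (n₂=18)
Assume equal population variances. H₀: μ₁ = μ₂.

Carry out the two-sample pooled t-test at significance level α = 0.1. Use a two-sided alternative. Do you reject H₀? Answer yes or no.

x̄₁=34.368, s₁=4.017, n₁=19
x̄₂=50.111, s₂=4.378, n₂=18
s_p² = [18·4.017² + 17·4.378²]/35 = 17.6057
SE = √(s_p²·(1/19+1/18)) = 1.3801
t = (34.368−50.111)/1.3801 = -11.4068
df = 35
p-value (two-sided) = 0.00000
At α=0.1: p < α → reject H₀

reject H₀: yes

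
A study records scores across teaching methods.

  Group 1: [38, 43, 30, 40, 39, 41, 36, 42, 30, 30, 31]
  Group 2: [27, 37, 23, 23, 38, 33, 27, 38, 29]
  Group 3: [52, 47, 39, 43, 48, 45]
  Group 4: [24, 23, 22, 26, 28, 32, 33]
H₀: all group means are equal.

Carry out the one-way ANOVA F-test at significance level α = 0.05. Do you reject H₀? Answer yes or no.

Group means [36.36, 30.56, 45.67, 26.86], grand mean 34.455
SSB = Σnᵢ(x̄ᵢ−x̄)² = 1335.224; SSW = ΣΣ(x−x̄ᵢ)² = 782.958
MSB = 1335.224/3 = 445.0746; MSW = 782.958/29 = 26.9986
F = MSB/MSW = 16.4851
df = (3, 29)
p-value (upper-tail) = 0.00000
At α=0.05: p < α → reject H₀

reject H₀: yes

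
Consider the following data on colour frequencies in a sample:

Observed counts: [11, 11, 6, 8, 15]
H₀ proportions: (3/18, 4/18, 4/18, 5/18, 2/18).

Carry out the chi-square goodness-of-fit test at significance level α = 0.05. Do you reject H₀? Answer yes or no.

n = 51; E_i = n·p_i = [8.50, 11.33, 11.33, 14.17, 5.67]
χ² = (11−8.50)²/8.50 + (11−11.33)²/11.33 + (6−11.33)²/11.33 + (8−14.17)²/14.17 + (15−5.67)²/5.67 = 21.3118
df = 4
p-value (upper-tail) = 0.00027
At α=0.05: p < α → reject H₀

reject H₀: yes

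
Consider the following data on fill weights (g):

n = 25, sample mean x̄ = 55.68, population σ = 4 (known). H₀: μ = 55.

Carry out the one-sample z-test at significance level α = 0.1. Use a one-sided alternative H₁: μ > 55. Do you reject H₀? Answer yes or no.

SE = σ/√n = 4/√25 = 0.8000
z = (x̄−μ₀)/SE = (55.68−55)/0.8000 = 0.8500
p-value (one-sided, H₁ greater) = 0.19766
At α=0.1: p ≥ α → fail to reject H₀

reject H₀: no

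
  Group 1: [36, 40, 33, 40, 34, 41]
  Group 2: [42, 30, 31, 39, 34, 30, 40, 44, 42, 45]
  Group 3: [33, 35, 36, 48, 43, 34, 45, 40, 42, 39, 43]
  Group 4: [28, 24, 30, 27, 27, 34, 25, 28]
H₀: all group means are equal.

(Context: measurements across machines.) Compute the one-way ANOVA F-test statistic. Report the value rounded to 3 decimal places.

test statistic = 11.095

Group means [37.33, 37.70, 39.82, 27.88], grand mean 36.057
SSB = Σnᵢ(x̄ᵢ−x̄)² = 727.941; SSW = ΣΣ(x−x̄ᵢ)² = 677.945
MSB = 727.941/3 = 242.6470; MSW = 677.945/31 = 21.8692
F = MSB/MSW = 11.0954
df = (3, 31)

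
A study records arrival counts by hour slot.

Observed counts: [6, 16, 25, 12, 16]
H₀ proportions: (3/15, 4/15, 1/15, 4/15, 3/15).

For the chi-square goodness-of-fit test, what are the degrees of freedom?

degrees of freedom = 4

df = k − 1 = 5 − 1 = 4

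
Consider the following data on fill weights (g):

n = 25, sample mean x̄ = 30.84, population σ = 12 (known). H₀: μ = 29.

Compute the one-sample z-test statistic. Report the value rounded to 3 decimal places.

test statistic = 0.767

SE = σ/√n = 12/√25 = 2.4000
z = (x̄−μ₀)/SE = (30.84−29)/2.4000 = 0.7667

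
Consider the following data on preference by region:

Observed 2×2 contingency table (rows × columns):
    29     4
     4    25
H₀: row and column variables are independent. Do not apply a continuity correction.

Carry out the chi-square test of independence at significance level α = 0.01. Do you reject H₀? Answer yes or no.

reject H₀: yes

Row totals [33, 29], col totals [33, 29], n=62
χ² = (29−17.56)²/17.56 + (4−15.44)²/15.44 + (4−15.44)²/15.44 + (25−13.56)²/13.56 = 34.0299
df = 1
p-value (upper-tail) = 0.00000
At α=0.01: p < α → reject H₀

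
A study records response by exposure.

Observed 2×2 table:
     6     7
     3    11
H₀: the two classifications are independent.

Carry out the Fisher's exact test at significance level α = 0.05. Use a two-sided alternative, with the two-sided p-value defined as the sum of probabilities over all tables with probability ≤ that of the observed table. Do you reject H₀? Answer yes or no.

Margins: r₁=13, r₂=14, c₁=9, c₂=18, n=27
p_obs = C(13,6)·C(14,3)/C(27,9); sum pmf over tables with pmf ≤ p_obs
p-value (two-sided) = 0.23646
At α=0.05: p ≥ α → fail to reject H₀

reject H₀: no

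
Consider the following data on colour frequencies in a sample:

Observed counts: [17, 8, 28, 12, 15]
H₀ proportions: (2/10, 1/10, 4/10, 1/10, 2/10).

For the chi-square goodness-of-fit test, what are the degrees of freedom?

df = k − 1 = 5 − 1 = 4

degrees of freedom = 4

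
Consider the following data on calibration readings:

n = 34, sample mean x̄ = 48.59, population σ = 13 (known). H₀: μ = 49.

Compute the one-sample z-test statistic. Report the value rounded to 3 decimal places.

SE = σ/√n = 13/√34 = 2.2295
z = (x̄−μ₀)/SE = (48.59−49)/2.2295 = -0.1839

test statistic = -0.184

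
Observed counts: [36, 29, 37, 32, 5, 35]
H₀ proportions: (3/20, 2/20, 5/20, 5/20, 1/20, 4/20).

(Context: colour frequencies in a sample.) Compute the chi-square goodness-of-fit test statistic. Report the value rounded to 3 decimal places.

n = 174; E_i = n·p_i = [26.10, 17.40, 43.50, 43.50, 8.70, 34.80]
χ² = (36−26.10)²/26.10 + (29−17.40)²/17.40 + (37−43.50)²/43.50 + (32−43.50)²/43.50 + (5−8.70)²/8.70 + (35−34.80)²/34.80 = 17.0747
df = 5

test statistic = 17.075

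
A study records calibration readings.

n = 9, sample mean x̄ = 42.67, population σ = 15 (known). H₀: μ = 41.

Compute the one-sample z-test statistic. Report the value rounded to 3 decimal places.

SE = σ/√n = 15/√9 = 5.0000
z = (x̄−μ₀)/SE = (42.67−41)/5.0000 = 0.3340

test statistic = 0.334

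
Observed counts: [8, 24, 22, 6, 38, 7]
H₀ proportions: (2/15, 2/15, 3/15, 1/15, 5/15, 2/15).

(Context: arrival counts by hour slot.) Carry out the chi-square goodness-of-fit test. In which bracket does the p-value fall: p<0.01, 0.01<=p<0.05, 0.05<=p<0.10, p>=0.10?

n = 105; E_i = n·p_i = [14.00, 14.00, 21.00, 7.00, 35.00, 14.00]
χ² = (8−14.00)²/14.00 + (24−14.00)²/14.00 + (22−21.00)²/21.00 + (6−7.00)²/7.00 + (38−35.00)²/35.00 + (7−14.00)²/14.00 = 13.6619
df = 5
p-value (upper-tail) = 0.01791
→ bracket: 0.01<=p<0.05

p-value bracket: 0.01<=p<0.05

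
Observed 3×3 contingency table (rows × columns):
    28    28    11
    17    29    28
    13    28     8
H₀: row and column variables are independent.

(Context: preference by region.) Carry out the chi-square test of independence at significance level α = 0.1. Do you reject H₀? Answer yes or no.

Row totals [67, 74, 49], col totals [58, 85, 47], n=190
χ² = (28−20.45)²/20.45 + (28−29.97)²/29.97 + (11−16.57)²/16.57 + (17−22.59)²/22.59 + (29−33.11)²/33.11 + (28−18.31)²/18.31 + (13−14.96)²/14.96 + (28−21.92)²/21.92 + (8−12.12)²/12.12 = 15.1592
df = 4
p-value (upper-tail) = 0.00438
At α=0.1: p < α → reject H₀

reject H₀: yes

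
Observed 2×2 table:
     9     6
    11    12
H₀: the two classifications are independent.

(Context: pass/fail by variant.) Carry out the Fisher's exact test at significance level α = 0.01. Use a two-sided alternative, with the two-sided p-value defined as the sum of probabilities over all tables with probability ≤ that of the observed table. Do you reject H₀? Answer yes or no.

Margins: r₁=15, r₂=23, c₁=20, c₂=18, n=38
p_obs = C(15,9)·C(23,11)/C(38,20); sum pmf over tables with pmf ≤ p_obs
p-value (two-sided) = 0.52163
At α=0.01: p ≥ α → fail to reject H₀

reject H₀: no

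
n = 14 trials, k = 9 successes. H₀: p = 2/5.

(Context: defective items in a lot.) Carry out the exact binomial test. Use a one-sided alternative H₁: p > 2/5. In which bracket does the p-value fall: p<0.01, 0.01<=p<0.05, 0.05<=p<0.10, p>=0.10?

Exact binomial: n=14, k=9, p₀=2/5=0.4000
P(X≥9) from Σ C(n,i)·p₀^i·(1−p₀)^(n−i)
p-value (one-sided, H₁ greater) = 0.05832
→ bracket: 0.05<=p<0.10

p-value bracket: 0.05<=p<0.10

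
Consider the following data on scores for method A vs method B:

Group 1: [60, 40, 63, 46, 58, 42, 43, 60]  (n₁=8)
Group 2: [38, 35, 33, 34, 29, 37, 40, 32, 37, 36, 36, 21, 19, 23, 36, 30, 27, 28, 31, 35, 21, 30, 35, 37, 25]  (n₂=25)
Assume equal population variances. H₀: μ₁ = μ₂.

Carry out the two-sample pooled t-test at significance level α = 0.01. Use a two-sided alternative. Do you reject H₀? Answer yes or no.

x̄₁=51.500, s₁=9.592, n₁=8
x̄₂=31.400, s₂=5.937, n₂=25
s_p² = [7·9.592² + 24·5.937²]/31 = 48.0645
SE = √(s_p²·(1/8+1/25)) = 2.8161
t = (51.500−31.400)/2.8161 = 7.1374
df = 31
p-value (two-sided) = 0.00000
At α=0.01: p < α → reject H₀

reject H₀: yes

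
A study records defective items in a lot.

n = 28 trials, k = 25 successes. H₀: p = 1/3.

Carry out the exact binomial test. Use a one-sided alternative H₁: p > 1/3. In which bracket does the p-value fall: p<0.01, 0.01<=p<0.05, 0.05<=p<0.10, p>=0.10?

p-value bracket: p<0.01

Exact binomial: n=28, k=25, p₀=1/3=0.3333
P(X≥25) from Σ C(n,i)·p₀^i·(1−p₀)^(n−i)
p-value (one-sided, H₁ greater) = 0.00000
→ bracket: p<0.01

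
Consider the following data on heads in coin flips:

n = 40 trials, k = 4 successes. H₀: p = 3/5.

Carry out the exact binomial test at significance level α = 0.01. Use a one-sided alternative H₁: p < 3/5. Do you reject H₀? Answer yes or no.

Exact binomial: n=40, k=4, p₀=3/5=0.6000
P(X≤4) from Σ C(n,i)·p₀^i·(1−p₀)^(n−i)
p-value (one-sided, H₁ less) = 0.00000
At α=0.01: p < α → reject H₀

reject H₀: yes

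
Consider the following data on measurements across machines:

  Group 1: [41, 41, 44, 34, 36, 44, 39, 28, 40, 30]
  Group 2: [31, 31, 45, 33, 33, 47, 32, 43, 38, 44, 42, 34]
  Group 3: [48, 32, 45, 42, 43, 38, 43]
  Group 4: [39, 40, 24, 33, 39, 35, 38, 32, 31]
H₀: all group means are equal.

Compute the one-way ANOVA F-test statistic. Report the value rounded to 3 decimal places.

test statistic = 2.073

Group means [37.70, 37.75, 41.57, 34.56], grand mean 37.684
SSB = Σnᵢ(x̄ᵢ−x̄)² = 193.924; SSW = ΣΣ(x−x̄ᵢ)² = 1060.287
MSB = 193.924/3 = 64.6413; MSW = 1060.287/34 = 31.1849
F = MSB/MSW = 2.0728
df = (3, 34)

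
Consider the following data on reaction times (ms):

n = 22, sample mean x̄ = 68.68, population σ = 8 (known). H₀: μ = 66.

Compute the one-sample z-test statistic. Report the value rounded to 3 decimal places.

SE = σ/√n = 8/√22 = 1.7056
z = (x̄−μ₀)/SE = (68.68−66)/1.7056 = 1.5713

test statistic = 1.571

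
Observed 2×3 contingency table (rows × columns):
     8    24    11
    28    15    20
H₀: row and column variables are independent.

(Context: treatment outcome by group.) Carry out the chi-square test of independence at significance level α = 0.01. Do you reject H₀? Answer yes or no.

reject H₀: yes

Row totals [43, 63], col totals [36, 39, 31], n=106
χ² = (8−14.60)²/14.60 + (24−15.82)²/15.82 + (11−12.58)²/12.58 + (28−21.40)²/21.40 + (15−23.18)²/23.18 + (20−18.42)²/18.42 = 12.4713
df = 2
p-value (upper-tail) = 0.00196
At α=0.01: p < α → reject H₀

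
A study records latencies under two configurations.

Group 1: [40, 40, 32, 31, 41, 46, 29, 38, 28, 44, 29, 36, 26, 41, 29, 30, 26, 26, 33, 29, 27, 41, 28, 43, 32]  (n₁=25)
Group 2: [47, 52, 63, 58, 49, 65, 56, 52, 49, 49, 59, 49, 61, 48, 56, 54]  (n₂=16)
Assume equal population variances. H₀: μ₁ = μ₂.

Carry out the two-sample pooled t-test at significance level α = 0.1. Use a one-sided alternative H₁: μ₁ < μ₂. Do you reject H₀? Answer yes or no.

reject H₀: yes

x̄₁=33.800, s₁=6.487, n₁=25
x̄₂=54.188, s₂=5.730, n₂=16
s_p² = [24·6.487² + 15·5.730²]/39 = 38.5240
SE = √(s_p²·(1/25+1/16)) = 1.9871
t = (33.800−54.188)/1.9871 = -10.2597
df = 39
p-value (one-sided, H₁ less) = 0.00000
At α=0.1: p < α → reject H₀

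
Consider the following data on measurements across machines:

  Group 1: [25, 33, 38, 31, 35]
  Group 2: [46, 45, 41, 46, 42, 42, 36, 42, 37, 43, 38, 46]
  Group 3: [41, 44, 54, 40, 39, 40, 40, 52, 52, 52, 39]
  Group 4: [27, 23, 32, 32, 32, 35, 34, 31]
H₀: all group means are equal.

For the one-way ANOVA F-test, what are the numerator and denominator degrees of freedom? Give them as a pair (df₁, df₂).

degrees of freedom = [3, 32]

k = 4 groups, N = 36 total
df = (k−1, N−k) = (4−1, 36−4) = (3, 32)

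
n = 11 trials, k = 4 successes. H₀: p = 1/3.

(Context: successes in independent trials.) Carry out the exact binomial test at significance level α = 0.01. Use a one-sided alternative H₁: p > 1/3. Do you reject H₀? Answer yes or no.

reject H₀: no

Exact binomial: n=11, k=4, p₀=1/3=0.3333
P(X≥4) from Σ C(n,i)·p₀^i·(1−p₀)^(n−i)
p-value (one-sided, H₁ greater) = 0.52744
At α=0.01: p ≥ α → fail to reject H₀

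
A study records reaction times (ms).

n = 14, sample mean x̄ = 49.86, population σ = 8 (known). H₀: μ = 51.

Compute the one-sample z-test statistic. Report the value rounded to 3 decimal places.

SE = σ/√n = 8/√14 = 2.1381
z = (x̄−μ₀)/SE = (49.86−51)/2.1381 = -0.5332

test statistic = -0.533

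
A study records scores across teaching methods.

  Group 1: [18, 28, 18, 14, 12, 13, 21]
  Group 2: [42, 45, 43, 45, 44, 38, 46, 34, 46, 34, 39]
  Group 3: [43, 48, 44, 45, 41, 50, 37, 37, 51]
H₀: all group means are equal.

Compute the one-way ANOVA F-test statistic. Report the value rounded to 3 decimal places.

test statistic = 64.848

Group means [17.71, 41.45, 44.00], grand mean 36.148
SSB = Σnᵢ(x̄ᵢ−x̄)² = 3243.252; SSW = ΣΣ(x−x̄ᵢ)² = 600.156
MSB = 3243.252/2 = 1621.6258; MSW = 600.156/24 = 25.0065
F = MSB/MSW = 64.8482
df = (2, 24)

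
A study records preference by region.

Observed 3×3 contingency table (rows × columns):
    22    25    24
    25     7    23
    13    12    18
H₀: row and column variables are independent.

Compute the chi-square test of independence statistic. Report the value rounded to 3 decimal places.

Row totals [71, 55, 43], col totals [60, 44, 65], n=169
χ² = (22−25.21)²/25.21 + (25−18.49)²/18.49 + (24−27.31)²/27.31 + (25−19.53)²/19.53 + (7−14.32)²/14.32 + (23−21.15)²/21.15 + (13−15.27)²/15.27 + (12−11.20)²/11.20 + (18−16.54)²/16.54 = 9.0649
df = 4

test statistic = 9.065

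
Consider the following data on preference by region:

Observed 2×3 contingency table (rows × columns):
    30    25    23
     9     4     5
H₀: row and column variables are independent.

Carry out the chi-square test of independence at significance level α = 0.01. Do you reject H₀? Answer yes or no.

Row totals [78, 18], col totals [39, 29, 28], n=96
χ² = (30−31.69)²/31.69 + (25−23.56)²/23.56 + (23−22.75)²/22.75 + (9−7.31)²/7.31 + (4−5.44)²/5.44 + (5−5.25)²/5.25 = 0.9617
df = 2
p-value (upper-tail) = 0.61827
At α=0.01: p ≥ α → fail to reject H₀

reject H₀: no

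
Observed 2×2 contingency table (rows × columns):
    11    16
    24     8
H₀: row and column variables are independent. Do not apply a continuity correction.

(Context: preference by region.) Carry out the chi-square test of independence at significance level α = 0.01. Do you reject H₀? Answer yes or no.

reject H₀: yes

Row totals [27, 32], col totals [35, 24], n=59
χ² = (11−16.02)²/16.02 + (16−10.98)²/10.98 + (24−18.98)²/18.98 + (8−13.02)²/13.02 = 7.1227
df = 1
p-value (upper-tail) = 0.00761
At α=0.01: p < α → reject H₀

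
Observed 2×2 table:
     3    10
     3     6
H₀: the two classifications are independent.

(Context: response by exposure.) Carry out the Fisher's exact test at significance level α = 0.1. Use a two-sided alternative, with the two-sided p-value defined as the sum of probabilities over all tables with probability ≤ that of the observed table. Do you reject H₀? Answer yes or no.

reject H₀: no

Margins: r₁=13, r₂=9, c₁=6, c₂=16, n=22
p_obs = C(13,3)·C(9,3)/C(22,6); sum pmf over tables with pmf ≤ p_obs
p-value (two-sided) = 0.65502
At α=0.1: p ≥ α → fail to reject H₀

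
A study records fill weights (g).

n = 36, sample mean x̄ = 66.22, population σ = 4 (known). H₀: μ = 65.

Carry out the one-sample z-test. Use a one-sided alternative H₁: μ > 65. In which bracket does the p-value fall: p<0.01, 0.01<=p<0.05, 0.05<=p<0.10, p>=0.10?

SE = σ/√n = 4/√36 = 0.6667
z = (x̄−μ₀)/SE = (66.22−65)/0.6667 = 1.8300
p-value (one-sided, H₁ greater) = 0.03362
→ bracket: 0.01<=p<0.05

p-value bracket: 0.01<=p<0.05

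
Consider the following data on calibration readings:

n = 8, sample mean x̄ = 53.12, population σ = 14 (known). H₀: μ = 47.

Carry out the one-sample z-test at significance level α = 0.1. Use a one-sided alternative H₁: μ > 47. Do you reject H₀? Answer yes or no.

SE = σ/√n = 14/√8 = 4.9497
z = (x̄−μ₀)/SE = (53.12−47)/4.9497 = 1.2364
p-value (one-sided, H₁ greater) = 0.10815
At α=0.1: p ≥ α → fail to reject H₀

reject H₀: no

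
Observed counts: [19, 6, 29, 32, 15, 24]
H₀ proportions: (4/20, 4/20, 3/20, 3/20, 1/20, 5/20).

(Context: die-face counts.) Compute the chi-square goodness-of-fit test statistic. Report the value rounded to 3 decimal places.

test statistic = 44.779

n = 125; E_i = n·p_i = [25.00, 25.00, 18.75, 18.75, 6.25, 31.25]
χ² = (19−25.00)²/25.00 + (6−25.00)²/25.00 + (29−18.75)²/18.75 + (32−18.75)²/18.75 + (15−6.25)²/6.25 + (24−31.25)²/31.25 = 44.7787
df = 5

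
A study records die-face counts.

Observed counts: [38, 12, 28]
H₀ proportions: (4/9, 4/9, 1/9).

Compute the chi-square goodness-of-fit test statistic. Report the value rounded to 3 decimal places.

n = 78; E_i = n·p_i = [34.67, 34.67, 8.67]
χ² = (38−34.67)²/34.67 + (12−34.67)²/34.67 + (28−8.67)²/8.67 = 58.2692
df = 2

test statistic = 58.269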